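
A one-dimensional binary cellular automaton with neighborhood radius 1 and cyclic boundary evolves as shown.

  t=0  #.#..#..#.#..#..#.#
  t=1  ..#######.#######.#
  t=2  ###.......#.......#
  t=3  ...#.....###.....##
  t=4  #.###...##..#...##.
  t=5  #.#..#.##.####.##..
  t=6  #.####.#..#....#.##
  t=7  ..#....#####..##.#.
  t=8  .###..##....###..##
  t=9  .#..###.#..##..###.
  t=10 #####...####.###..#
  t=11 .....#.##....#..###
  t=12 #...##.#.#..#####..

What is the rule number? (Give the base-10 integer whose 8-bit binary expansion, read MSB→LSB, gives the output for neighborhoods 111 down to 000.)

30

  ###|.  b7=0 t=1,i=3
  ##.|.  b6=0 t=0,i=0
  #.#|.  b5=0 t=0,i=1
  #..|#  b4=1 t=0,i=3
  .##|#  b3=1 t=0,i=18
  .#.|#  b2=1 t=0,i=2
  ..#|#  b1=1 t=0,i=4
  ...|.  b0=0 t=2,i=4
  bits 00011110 = 30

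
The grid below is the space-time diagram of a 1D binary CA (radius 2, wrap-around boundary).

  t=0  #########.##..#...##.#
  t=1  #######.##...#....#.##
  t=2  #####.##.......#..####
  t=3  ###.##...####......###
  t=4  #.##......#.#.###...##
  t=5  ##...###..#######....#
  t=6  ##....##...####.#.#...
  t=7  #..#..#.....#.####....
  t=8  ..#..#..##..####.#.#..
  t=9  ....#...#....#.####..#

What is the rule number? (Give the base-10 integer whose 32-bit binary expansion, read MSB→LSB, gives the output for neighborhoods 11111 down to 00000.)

  [31] ##### => #  t=0,i=1
  [30] ####. => .  t=0,i=7
  [29] ###.# => #  t=0,i=8
  [28] ###.. => #  t=3,i=12
  [27] ##.## => #  t=0,i=9
  [26] ##.#. => #  t=6,i=15
  [25] ##..# => .  t=0,i=12
  [24] ##... => .  t=1,i=10
  [23] #.### => #  t=0,i=21
  [22] #.##. => .  t=0,i=10
  [21] #.#.# => #  t=4,i=12
  [20] #.#.. => .  t=6,i=18
  [19] #..## => .  t=2,i=17
  [18] #..#. => #  t=0,i=13
  [17] #...# => .  t=0,i=16
  [16] #.... => #  t=1,i=15
  [15] .#### => #  t=0,i=0
  [14] .###. => #  t=4,i=15
  [13] .##.# => .  t=0,i=19
  [12] .##.. => .  t=0,i=11
  [11] .#.## => #  t=1,i=19
  [10] .#.#. => #  t=4,i=11
  [9] .#..# => .  t=2,i=16
  [8] .#... => .  t=0,i=15
  [7] ..### => .  t=2,i=18
  [6] ..##. => #  t=0,i=18
  [5] ..#.# => #  t=1,i=18
  [4] ..#.. => .  t=0,i=14
  [3] ...## => .  t=0,i=17
  [2] ...#. => .  t=1,i=12
  [1] ....# => .  t=1,i=16
  [0] ..... => #  t=2,i=10
  bits 10111100101001011100110001100001 = 3164982369

3164982369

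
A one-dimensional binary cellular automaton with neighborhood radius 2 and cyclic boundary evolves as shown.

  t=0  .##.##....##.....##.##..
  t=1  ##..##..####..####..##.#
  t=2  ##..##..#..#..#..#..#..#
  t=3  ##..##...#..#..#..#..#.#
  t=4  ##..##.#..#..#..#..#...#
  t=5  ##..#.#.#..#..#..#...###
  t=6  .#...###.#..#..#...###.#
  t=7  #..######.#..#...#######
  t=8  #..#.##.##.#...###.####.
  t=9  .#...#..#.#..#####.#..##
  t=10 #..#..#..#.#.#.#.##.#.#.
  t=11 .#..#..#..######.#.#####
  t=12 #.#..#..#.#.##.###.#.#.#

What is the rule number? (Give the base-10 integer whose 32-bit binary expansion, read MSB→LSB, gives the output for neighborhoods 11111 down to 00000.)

  [31] ##### => #  t=5,i=23
  [30] ####. => .  t=1,i=10
  [29] ###.# => #  t=6,i=7
  [28] ###.. => #  t=1,i=1
  [27] ##.## => .  t=0,i=3
  [26] ##.#. => #  t=4,i=6
  [25] ##..# => .  t=1,i=2
  [24] ##... => .  t=0,i=6
  [23] #.### => #  t=1,i=23
  [22] #.##. => #  t=0,i=4
  [21] #.#.# => #  t=5,i=6
  [20] #.#.. => .  t=4,i=7
  [19] #..## => .  t=1,i=3
  [18] #..#. => .  t=2,i=7
  [17] #...# => #  t=0,i=23
  [16] #.... => .  t=0,i=7
  [15] .#### => .  t=1,i=9
  [14] .###. => #  t=1,i=0
  [13] .##.# => .  t=0,i=2
  [12] .##.. => #  t=0,i=5
  [11] .#.## => .  t=3,i=22
  [10] .#.#. => #  t=5,i=5
  [9] .#..# => #  t=2,i=9
  [8] .#... => .  t=4,i=20
  [7] ..### => #  t=1,i=8
  [6] ..##. => #  t=0,i=1
  [5] ..#.# => .  t=3,i=21
  [4] ..#.. => .  t=2,i=8
  [3] ...## => #  t=0,i=0
  [2] ...#. => .  t=3,i=8
  [1] ....# => #  t=0,i=8
  [0] ..... => #  t=0,i=14
  bits 10110100111000100101011011001011 = 3034732235

3034732235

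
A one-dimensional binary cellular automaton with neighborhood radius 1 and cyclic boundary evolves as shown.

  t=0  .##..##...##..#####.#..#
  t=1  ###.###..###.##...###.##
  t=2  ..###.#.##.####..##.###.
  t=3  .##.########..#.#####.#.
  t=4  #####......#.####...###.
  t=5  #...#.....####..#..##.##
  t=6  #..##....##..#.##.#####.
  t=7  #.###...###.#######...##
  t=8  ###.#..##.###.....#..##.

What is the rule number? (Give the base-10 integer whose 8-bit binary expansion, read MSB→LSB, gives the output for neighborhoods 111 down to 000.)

110

  nb ###: next=.  (t=0,i=15, bit7=0)
  nb ##.: next=#  (t=0,i=2, bit6=1)
  nb #.#: next=#  (t=0,i=0, bit5=1)
  nb #..: next=.  (t=0,i=3, bit4=0)
  nb .##: next=#  (t=0,i=1, bit3=1)
  nb .#.: next=#  (t=0,i=20, bit2=1)
  nb ..#: next=#  (t=0,i=4, bit1=1)
  nb ...: next=.  (t=0,i=8, bit0=0)
  bits 01101110 = 110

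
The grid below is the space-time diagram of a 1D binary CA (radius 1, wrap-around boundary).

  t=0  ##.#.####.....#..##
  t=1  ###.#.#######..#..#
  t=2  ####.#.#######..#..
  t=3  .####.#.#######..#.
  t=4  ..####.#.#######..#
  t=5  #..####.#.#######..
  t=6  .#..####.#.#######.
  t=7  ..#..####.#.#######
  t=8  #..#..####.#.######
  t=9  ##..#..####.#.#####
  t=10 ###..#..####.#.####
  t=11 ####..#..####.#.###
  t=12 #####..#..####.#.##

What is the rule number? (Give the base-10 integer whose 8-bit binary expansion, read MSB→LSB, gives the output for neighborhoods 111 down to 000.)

241

  ### -> #   bit 7 = 1  t=0,i=0
  ##. -> #   bit 6 = 1  t=0,i=1
  #.# -> #   bit 5 = 1  t=0,i=2
  #.. -> #   bit 4 = 1  t=0,i=9
  .## -> .   bit 3 = 0  t=0,i=5
  .#. -> .   bit 2 = 0  t=0,i=3
  ..# -> .   bit 1 = 0  t=0,i=13
  ... -> #   bit 0 = 1  t=0,i=10
  bits 11110001 = 241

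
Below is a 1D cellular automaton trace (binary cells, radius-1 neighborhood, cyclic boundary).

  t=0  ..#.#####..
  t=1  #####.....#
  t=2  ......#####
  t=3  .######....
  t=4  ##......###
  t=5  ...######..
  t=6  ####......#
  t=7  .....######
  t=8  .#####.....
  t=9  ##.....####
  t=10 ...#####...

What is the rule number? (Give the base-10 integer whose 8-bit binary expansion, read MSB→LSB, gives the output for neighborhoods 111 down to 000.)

  ### -> .   bit 7 = 0  t=0,i=5
  ##. -> .   bit 6 = 0  t=0,i=8
  #.# -> #   bit 5 = 1  t=0,i=3
  #.. -> .   bit 4 = 0  t=0,i=9
  .## -> #   bit 3 = 1  t=0,i=4
  .#. -> #   bit 2 = 1  t=0,i=2
  ..# -> #   bit 1 = 1  t=0,i=1
  ... -> #   bit 0 = 1  t=0,i=0
  bits 00101111 = 47

47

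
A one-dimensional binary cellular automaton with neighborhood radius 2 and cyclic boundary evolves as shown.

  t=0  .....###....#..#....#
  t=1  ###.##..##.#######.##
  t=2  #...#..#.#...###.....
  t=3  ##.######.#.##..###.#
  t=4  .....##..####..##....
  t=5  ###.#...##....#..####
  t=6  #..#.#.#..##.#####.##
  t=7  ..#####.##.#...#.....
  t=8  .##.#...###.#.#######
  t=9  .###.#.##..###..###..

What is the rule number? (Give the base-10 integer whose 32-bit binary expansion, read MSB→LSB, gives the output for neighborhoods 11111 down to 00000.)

2238525373

  [31] ##### => #  t=1,i=0
  [30] ####. => .  t=1,i=1
  [29] ###.# => .  t=1,i=2
  [28] ###.. => .  t=0,i=7
  [27] ##.## => .  t=1,i=3
  [26] ##.#. => #  t=3,i=9
  [25] ##..# => .  t=1,i=6
  [24] ##... => #  t=0,i=8
  [23] #.### => .  t=1,i=11
  [22] #.##. => #  t=1,i=4
  [21] #.#.# => #  t=3,i=10
  [20] #.#.. => .  t=2,i=9
  [19] #..## => #  t=1,i=7
  [18] #..#. => #  t=0,i=14
  [17] #...# => .  t=2,i=2
  [16] #.... => #  t=0,i=1
  [15] .#### => .  t=1,i=12
  [14] .###. => .  t=0,i=6
  [13] .##.# => #  t=1,i=9
  [12] .##.. => .  t=1,i=5
  [11] .#.## => #  t=3,i=11
  [10] .#.#. => #  t=2,i=8
  [9] .#..# => #  t=0,i=13
  [8] .#... => #  t=0,i=0
  [7] ..### => #  t=0,i=5
  [6] ..##. => .  t=1,i=8
  [5] ..#.# => #  t=2,i=7
  [4] ..#.. => #  t=0,i=12
  [3] ...## => #  t=0,i=4
  [2] ...#. => #  t=0,i=11
  [1] ....# => .  t=0,i=3
  [0] ..... => #  t=0,i=2
  bits 10000101011011010010111110111101 = 2238525373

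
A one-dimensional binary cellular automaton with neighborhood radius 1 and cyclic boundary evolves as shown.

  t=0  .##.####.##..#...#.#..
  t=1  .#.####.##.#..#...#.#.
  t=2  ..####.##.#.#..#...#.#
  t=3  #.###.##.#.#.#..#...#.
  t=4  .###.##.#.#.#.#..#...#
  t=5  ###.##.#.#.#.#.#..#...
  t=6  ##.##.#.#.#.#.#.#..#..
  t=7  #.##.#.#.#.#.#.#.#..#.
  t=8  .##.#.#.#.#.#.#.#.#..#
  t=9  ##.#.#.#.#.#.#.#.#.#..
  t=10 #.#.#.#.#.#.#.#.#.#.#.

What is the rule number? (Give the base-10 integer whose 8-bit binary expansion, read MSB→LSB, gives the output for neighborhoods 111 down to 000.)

184

  ### -> #   bit 7 = 1  t=0,i=5
  ##. -> .   bit 6 = 0  t=0,i=2
  #.# -> #   bit 5 = 1  t=0,i=3
  #.. -> #   bit 4 = 1  t=0,i=11
  .## -> #   bit 3 = 1  t=0,i=1
  .#. -> .   bit 2 = 0  t=0,i=13
  ..# -> .   bit 1 = 0  t=0,i=0
  ... -> .   bit 0 = 0  t=0,i=15
  bits 10111000 = 184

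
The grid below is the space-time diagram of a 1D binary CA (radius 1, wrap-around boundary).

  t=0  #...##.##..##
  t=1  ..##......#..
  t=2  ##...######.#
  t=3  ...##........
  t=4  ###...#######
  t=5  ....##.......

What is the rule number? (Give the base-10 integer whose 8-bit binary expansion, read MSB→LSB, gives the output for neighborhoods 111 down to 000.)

7

  ###|.  b7=0 t=0,i=12
  ##.|.  b6=0 t=0,i=0
  #.#|.  b5=0 t=0,i=6
  #..|.  b4=0 t=0,i=1
  .##|.  b3=0 t=0,i=4
  .#.|#  b2=1 t=1,i=10
  ..#|#  b1=1 t=0,i=3
  ...|#  b0=1 t=0,i=2
  bits 00000111 = 7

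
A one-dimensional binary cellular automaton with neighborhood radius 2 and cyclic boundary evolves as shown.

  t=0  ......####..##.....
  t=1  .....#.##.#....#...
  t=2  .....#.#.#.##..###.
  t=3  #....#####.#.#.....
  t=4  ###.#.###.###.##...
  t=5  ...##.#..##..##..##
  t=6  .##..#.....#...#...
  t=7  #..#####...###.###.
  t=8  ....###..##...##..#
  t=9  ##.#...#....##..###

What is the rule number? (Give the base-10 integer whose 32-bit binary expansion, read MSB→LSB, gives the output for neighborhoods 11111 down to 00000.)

  ##### -> #   bit 31 = 1  t=3,i=7
  ####. -> #   bit 30 = 1  t=0,i=8
  ###.# -> .   bit 29 = 0  t=3,i=9
  ###.. -> .   bit 28 = 0  t=0,i=9
  ##.## -> #   bit 27 = 1  t=4,i=9
  ##.#. -> #   bit 26 = 1  t=1,i=9
  ##..# -> #   bit 25 = 1  t=0,i=10
  ##... -> .   bit 24 = 0  t=0,i=14
  #.### -> #   bit 23 = 1  t=4,i=6
  #.##. -> #   bit 22 = 1  t=1,i=7
  #.#.# -> #   bit 21 = 1  t=2,i=7
  #.#.. -> .   bit 20 = 0  t=1,i=10
  #..## -> .   bit 19 = 0  t=0,i=11
  #..#. -> #   bit 18 = 1  t=6,i=4
  #...# -> #   bit 17 = 1  t=4,i=17
  #.... -> #   bit 16 = 1  t=0,i=15
  .#### -> #   bit 15 = 1  t=0,i=7
  .###. -> .   bit 14 = 0  t=2,i=16
  .##.# -> .   bit 13 = 0  t=1,i=8
  .##.. -> .   bit 12 = 0  t=0,i=13
  .#.## -> .   bit 11 = 0  t=1,i=6
  .#.#. -> #   bit 10 = 1  t=2,i=6
  .#..# -> .   bit 9 = 0  t=5,i=7
  .#... -> #   bit 8 = 1  t=1,i=11
  ..### -> .   bit 7 = 0  t=0,i=6
  ..##. -> .   bit 6 = 0  t=0,i=12
  ..#.# -> #   bit 5 = 1  t=1,i=5
  ..#.. -> #   bit 4 = 1  t=1,i=15
  ...## -> #   bit 3 = 1  t=0,i=5
  ...#. -> .   bit 2 = 0  t=1,i=4
  ....# -> .   bit 1 = 0  t=0,i=4
  ..... -> .   bit 0 = 0  t=0,i=0
  bits 11001110111001111000010100111000 = 3471279416

3471279416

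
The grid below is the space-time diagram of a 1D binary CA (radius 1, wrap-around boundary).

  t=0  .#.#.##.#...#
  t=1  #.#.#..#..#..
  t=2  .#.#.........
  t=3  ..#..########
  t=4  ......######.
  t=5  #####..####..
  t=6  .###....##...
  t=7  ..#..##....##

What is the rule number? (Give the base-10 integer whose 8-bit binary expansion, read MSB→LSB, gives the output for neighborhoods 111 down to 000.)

  ### -> #   bit 7 = 1  t=3,i=6
  ##. -> .   bit 6 = 0  t=0,i=6
  #.# -> #   bit 5 = 1  t=0,i=0
  #.. -> .   bit 4 = 0  t=0,i=9
  .## -> .   bit 3 = 0  t=0,i=5
  .#. -> .   bit 2 = 0  t=0,i=1
  ..# -> .   bit 1 = 0  t=0,i=11
  ... -> #   bit 0 = 1  t=0,i=10
  bits 10100001 = 161

161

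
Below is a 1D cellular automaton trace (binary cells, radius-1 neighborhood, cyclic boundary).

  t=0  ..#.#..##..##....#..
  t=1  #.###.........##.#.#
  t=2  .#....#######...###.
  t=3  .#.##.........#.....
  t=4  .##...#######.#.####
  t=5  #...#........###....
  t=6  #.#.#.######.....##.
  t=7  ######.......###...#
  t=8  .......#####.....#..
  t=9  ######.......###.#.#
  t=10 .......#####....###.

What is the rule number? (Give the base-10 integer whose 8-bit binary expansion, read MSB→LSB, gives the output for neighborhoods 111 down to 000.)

  [7] ### => .  t=1,i=3
  [6] ##. => .  t=0,i=8
  [5] #.# => #  t=0,i=3
  [4] #.. => .  t=0,i=5
  [3] .## => .  t=0,i=7
  [2] .#. => #  t=0,i=2
  [1] ..# => .  t=0,i=1
  [0] ... => #  t=0,i=0
  bits 00100101 = 37

37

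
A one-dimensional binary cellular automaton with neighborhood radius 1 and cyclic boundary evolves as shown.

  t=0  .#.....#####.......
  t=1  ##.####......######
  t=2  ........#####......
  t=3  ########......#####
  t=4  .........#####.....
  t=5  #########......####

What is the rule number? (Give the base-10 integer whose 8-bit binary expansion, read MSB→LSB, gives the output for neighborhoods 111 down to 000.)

  ###|.  b7=0 t=0,i=8
  ##.|.  b6=0 t=0,i=11
  #.#|.  b5=0 t=1,i=2
  #..|.  b4=0 t=0,i=2
  .##|.  b3=0 t=0,i=7
  .#.|#  b2=1 t=0,i=1
  ..#|#  b1=1 t=0,i=0
  ...|#  b0=1 t=0,i=3
  bits 00000111 = 7

7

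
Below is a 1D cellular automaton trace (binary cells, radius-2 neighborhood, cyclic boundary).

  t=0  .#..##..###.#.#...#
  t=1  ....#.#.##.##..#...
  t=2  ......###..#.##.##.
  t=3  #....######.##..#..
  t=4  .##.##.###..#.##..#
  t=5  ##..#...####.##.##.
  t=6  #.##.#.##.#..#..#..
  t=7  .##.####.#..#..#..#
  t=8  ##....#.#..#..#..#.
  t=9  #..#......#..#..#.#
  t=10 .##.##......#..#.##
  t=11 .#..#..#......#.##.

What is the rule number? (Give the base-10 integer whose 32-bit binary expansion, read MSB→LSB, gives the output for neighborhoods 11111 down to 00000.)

3596962248

  [31] ##### => #  t=3,i=7
  [30] ####. => #  t=3,i=9
  [29] ###.# => .  t=0,i=10
  [28] ###.. => #  t=2,i=8
  [27] ##.## => .  t=1,i=10
  [26] ##.#. => #  t=0,i=11
  [25] ##..# => #  t=0,i=6
  [24] ##... => .  t=2,i=18
  [23] #.### => .  t=4,i=7
  [22] #.##. => #  t=1,i=8
  [21] #.#.# => #  t=0,i=12
  [20] #.#.. => .  t=0,i=1
  [19] #..## => .  t=0,i=3
  [18] #..#. => #  t=1,i=14
  [17] #...# => .  t=0,i=16
  [16] #.... => #  t=1,i=17
  [15] .#### => .  t=3,i=6
  [14] .###. => #  t=0,i=9
  [13] .##.# => .  t=1,i=9
  [12] .##.. => .  t=0,i=5
  [11] .#.## => #  t=1,i=7
  [10] .#.#. => .  t=0,i=0
  [9] .#..# => .  t=0,i=2
  [8] .#... => #  t=0,i=15
  [7] ..### => #  t=0,i=8
  [6] ..##. => #  t=0,i=4
  [5] ..#.# => .  t=0,i=18
  [4] ..#.. => .  t=1,i=15
  [3] ...## => #  t=2,i=5
  [2] ...#. => .  t=0,i=17
  [1] ....# => .  t=1,i=2
  [0] ..... => .  t=1,i=0
  bits 11010110011001010100100111001000 = 3596962248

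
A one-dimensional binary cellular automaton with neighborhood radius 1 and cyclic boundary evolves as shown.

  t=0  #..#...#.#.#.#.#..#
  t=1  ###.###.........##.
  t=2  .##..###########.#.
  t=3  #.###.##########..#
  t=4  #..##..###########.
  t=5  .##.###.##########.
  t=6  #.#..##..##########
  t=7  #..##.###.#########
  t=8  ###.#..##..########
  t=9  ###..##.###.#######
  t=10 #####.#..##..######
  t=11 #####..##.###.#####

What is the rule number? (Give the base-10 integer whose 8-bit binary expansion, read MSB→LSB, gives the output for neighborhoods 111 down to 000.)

  ###|#  b7=1 t=1,i=1
  ##.|#  b6=1 t=0,i=0
  #.#|.  b5=0 t=0,i=8
  #..|#  b4=1 t=0,i=1
  .##|.  b3=0 t=0,i=18
  .#.|.  b2=0 t=0,i=3
  ..#|#  b1=1 t=0,i=2
  ...|#  b0=1 t=0,i=5
  bits 11010011 = 211

211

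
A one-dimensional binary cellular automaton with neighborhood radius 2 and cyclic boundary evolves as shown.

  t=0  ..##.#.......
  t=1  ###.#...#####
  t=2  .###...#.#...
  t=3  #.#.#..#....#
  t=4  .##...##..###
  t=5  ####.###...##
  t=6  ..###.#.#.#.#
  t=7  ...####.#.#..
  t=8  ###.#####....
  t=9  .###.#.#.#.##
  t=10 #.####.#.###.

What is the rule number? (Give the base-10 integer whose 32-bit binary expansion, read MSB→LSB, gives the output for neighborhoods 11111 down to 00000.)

  ##### -> .   bit 31 = 0  t=1,i=0
  ####. -> #   bit 30 = 1  t=1,i=1
  ###.# -> #   bit 29 = 1  t=1,i=2
  ###.. -> .   bit 28 = 0  t=2,i=3
  ##.## -> #   bit 27 = 1  t=4,i=0
  ##.#. -> #   bit 26 = 1  t=0,i=4
  ##..# -> .   bit 25 = 0  t=4,i=8
  ##... -> #   bit 24 = 1  t=2,i=4
  #.### -> .   bit 23 = 0  t=5,i=5
  #.##. -> #   bit 22 = 1  t=4,i=1
  #.#.# -> #   bit 21 = 1  t=3,i=2
  #.#.. -> .   bit 20 = 0  t=0,i=5
  #..## -> .   bit 19 = 0  t=4,i=9
  #..#. -> #   bit 18 = 1  t=3,i=6
  #...# -> .   bit 17 = 0  t=1,i=6
  #.... -> .   bit 16 = 0  t=0,i=7
  .#### -> #   bit 15 = 1  t=1,i=9
  .###. -> #   bit 14 = 1  t=2,i=2
  .##.# -> .   bit 13 = 0  t=0,i=3
  .##.. -> #   bit 12 = 1  t=4,i=2
  .#.## -> #   bit 11 = 1  t=9,i=10
  .#.#. -> .   bit 10 = 0  t=2,i=8
  .#..# -> .   bit 9 = 0  t=3,i=5
  .#... -> .   bit 8 = 0  t=0,i=6
  ..### -> .   bit 7 = 0  t=1,i=8
  ..##. -> #   bit 6 = 1  t=0,i=2
  ..#.# -> #   bit 5 = 1  t=2,i=7
  ..#.. -> #   bit 4 = 1  t=3,i=7
  ...## -> #   bit 3 = 1  t=0,i=1
  ...#. -> .   bit 2 = 0  t=2,i=6
  ....# -> #   bit 1 = 1  t=0,i=0
  ..... -> #   bit 0 = 1  t=0,i=8
  bits 01101101011001001101100001111011 = 1835325563

1835325563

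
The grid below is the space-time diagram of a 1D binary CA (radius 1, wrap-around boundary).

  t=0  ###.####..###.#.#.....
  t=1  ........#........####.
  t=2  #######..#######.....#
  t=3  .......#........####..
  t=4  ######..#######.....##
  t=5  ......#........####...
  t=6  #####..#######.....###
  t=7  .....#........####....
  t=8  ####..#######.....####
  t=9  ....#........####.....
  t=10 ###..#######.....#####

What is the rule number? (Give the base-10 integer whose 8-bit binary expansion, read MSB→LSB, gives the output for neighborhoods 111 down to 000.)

17

  nb ###: next=.  (t=0,i=1, bit7=0)
  nb ##.: next=.  (t=0,i=2, bit6=0)
  nb #.#: next=.  (t=0,i=3, bit5=0)
  nb #..: next=#  (t=0,i=8, bit4=1)
  nb .##: next=.  (t=0,i=0, bit3=0)
  nb .#.: next=.  (t=0,i=14, bit2=0)
  nb ..#: next=.  (t=0,i=9, bit1=0)
  nb ...: next=#  (t=0,i=18, bit0=1)
  bits 00010001 = 17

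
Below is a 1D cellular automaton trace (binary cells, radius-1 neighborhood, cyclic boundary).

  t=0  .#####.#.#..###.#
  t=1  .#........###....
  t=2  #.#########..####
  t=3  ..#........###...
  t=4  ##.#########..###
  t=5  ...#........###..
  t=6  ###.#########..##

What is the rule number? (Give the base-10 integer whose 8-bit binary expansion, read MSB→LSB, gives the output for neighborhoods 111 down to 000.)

  [7] ### => .  t=0,i=2
  [6] ##. => .  t=0,i=5
  [5] #.# => .  t=0,i=0
  [4] #.. => #  t=0,i=10
  [3] .## => #  t=0,i=1
  [2] .#. => .  t=0,i=7
  [1] ..# => #  t=0,i=11
  [0] ... => #  t=1,i=3
  bits 00011011 = 27

27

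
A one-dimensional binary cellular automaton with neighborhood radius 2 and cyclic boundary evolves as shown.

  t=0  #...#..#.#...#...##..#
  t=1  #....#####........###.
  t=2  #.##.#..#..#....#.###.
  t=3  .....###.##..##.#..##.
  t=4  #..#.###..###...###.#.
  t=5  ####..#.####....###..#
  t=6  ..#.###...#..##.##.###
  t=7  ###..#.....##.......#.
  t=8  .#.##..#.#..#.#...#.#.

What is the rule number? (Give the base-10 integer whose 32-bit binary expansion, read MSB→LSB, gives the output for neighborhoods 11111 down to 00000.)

1646089890

  nb #####: next=.  (t=1,i=7, bit31=0)
  nb ####.: next=#  (t=1,i=8, bit30=1)
  nb ###.#: next=#  (t=1,i=20, bit29=1)
  nb ###..: next=.  (t=1,i=9, bit28=0)
  nb ##.##: next=.  (t=3,i=8, bit27=0)
  nb ##.#.: next=.  (t=1,i=21, bit26=0)
  nb ##..#: next=#  (t=0,i=19, bit25=1)
  nb ##...: next=.  (t=0,i=1, bit24=0)
  nb #.###: next=.  (t=2,i=18, bit23=0)
  nb #.##.: next=.  (t=2,i=2, bit22=0)
  nb #.#.#: next=.  (t=2,i=0, bit21=0)
  nb #.#..: next=#  (t=0,i=9, bit20=1)
  nb #..##: next=#  (t=0,i=20, bit19=1)
  nb #..#.: next=#  (t=0,i=6, bit18=1)
  nb #...#: next=.  (t=0,i=2, bit17=0)
  nb #....: next=#  (t=1,i=2, bit16=1)
  nb .####: next=.  (t=1,i=6, bit15=0)
  nb .###.: next=#  (t=1,i=19, bit14=1)
  nb .##.#: next=.  (t=2,i=3, bit13=0)
  nb .##..: next=#  (t=0,i=0, bit12=1)
  nb .#.##: next=.  (t=2,i=1, bit11=0)
  nb .#.#.: next=#  (t=0,i=8, bit10=1)
  nb .#..#: next=#  (t=0,i=5, bit9=1)
  nb .#...: next=.  (t=0,i=10, bit8=0)
  nb ..###: next=#  (t=1,i=5, bit7=1)
  nb ..##.: next=.  (t=0,i=17, bit6=0)
  nb ..#.#: next=#  (t=0,i=7, bit5=1)
  nb ..#..: next=.  (t=0,i=4, bit4=0)
  nb ...##: next=.  (t=0,i=16, bit3=0)
  nb ...#.: next=.  (t=0,i=3, bit2=0)
  nb ....#: next=#  (t=1,i=3, bit1=1)
  nb .....: next=.  (t=1,i=12, bit0=0)
  bits 01100010000111010101011010100010 = 1646089890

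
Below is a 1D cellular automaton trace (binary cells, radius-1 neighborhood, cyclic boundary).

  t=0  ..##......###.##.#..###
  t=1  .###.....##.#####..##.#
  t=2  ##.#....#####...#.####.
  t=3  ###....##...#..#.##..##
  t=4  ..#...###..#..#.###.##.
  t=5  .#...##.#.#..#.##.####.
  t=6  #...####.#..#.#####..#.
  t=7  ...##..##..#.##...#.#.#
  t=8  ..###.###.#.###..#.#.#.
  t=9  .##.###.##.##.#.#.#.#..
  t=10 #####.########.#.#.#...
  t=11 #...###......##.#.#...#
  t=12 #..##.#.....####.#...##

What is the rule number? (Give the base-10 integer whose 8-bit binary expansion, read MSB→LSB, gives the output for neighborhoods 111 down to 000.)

106

  ###|.  b7=0 t=0,i=11
  ##.|#  b6=1 t=0,i=3
  #.#|#  b5=1 t=0,i=13
  #..|.  b4=0 t=0,i=0
  .##|#  b3=1 t=0,i=2
  .#.|.  b2=0 t=0,i=17
  ..#|#  b1=1 t=0,i=1
  ...|.  b0=0 t=0,i=5
  bits 01101010 = 106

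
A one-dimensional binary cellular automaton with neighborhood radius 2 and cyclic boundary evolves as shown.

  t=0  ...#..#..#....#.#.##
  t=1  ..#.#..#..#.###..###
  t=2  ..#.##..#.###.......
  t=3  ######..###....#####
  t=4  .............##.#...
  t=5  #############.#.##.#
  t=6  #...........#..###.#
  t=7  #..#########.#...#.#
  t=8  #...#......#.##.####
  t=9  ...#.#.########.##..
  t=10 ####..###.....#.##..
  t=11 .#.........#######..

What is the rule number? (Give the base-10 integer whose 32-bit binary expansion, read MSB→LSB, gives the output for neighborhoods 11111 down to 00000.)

550550319

  nb #####: next=.  (t=3,i=0, bit31=0)
  nb ####.: next=.  (t=3,i=4, bit30=0)
  nb ###.#: next=#  (t=5,i=12, bit29=1)
  nb ###..: next=.  (t=1,i=14, bit28=0)
  nb ##.##: next=.  (t=5,i=18, bit27=0)
  nb ##.#.: next=.  (t=4,i=15, bit26=0)
  nb ##..#: next=.  (t=1,i=0, bit25=0)
  nb ##...: next=.  (t=0,i=0, bit24=0)
  nb #.###: next=#  (t=1,i=12, bit23=1)
  nb #.##.: next=#  (t=0,i=18, bit22=1)
  nb #.#.#: next=.  (t=0,i=16, bit21=0)
  nb #.#..: next=#  (t=1,i=4, bit20=1)
  nb #..##: next=.  (t=1,i=16, bit19=0)
  nb #..#.: next=.  (t=0,i=5, bit18=0)
  nb #...#: next=.  (t=0,i=1, bit17=0)
  nb #....: next=.  (t=0,i=11, bit16=0)
  nb .####: next=#  (t=3,i=16, bit15=1)
  nb .###.: next=.  (t=1,i=13, bit14=0)
  nb .##.#: next=#  (t=4,i=14, bit13=1)
  nb .##..: next=#  (t=0,i=19, bit12=1)
  nb .#.##: next=#  (t=0,i=17, bit11=1)
  nb .#.#.: next=.  (t=0,i=15, bit10=0)
  nb .#..#: next=#  (t=0,i=4, bit9=1)
  nb .#...: next=#  (t=0,i=10, bit8=1)
  nb ..###: next=.  (t=1,i=17, bit7=0)
  nb ..##.: next=.  (t=4,i=13, bit6=0)
  nb ..#.#: next=#  (t=0,i=14, bit5=1)
  nb ..#..: next=.  (t=0,i=3, bit4=0)
  nb ...##: next=#  (t=3,i=14, bit3=1)
  nb ...#.: next=#  (t=0,i=2, bit2=1)
  nb ....#: next=#  (t=0,i=12, bit1=1)
  nb .....: next=#  (t=2,i=15, bit0=1)
  bits 00100000110100001011101100101111 = 550550319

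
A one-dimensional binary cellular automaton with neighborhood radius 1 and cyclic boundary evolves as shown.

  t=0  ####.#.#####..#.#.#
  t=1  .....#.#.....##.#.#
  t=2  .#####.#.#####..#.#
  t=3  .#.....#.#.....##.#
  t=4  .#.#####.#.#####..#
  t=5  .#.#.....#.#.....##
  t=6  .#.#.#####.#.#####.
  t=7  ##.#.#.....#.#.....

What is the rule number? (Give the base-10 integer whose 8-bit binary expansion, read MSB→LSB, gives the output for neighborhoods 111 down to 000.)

15

  [7] ### => .  t=0,i=0
  [6] ##. => .  t=0,i=3
  [5] #.# => .  t=0,i=4
  [4] #.. => .  t=0,i=12
  [3] .## => #  t=0,i=7
  [2] .#. => #  t=0,i=5
  [1] ..# => #  t=0,i=13
  [0] ... => #  t=1,i=1
  bits 00001111 = 15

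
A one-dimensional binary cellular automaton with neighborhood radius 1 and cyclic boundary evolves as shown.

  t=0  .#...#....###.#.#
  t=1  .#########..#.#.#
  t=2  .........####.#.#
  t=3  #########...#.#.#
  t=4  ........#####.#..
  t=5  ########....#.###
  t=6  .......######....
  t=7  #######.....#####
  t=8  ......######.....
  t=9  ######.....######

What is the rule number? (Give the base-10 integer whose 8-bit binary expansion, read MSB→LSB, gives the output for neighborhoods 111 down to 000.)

87

  [7] ### => .  t=0,i=11
  [6] ##. => #  t=0,i=12
  [5] #.# => .  t=0,i=0
  [4] #.. => #  t=0,i=2
  [3] .## => .  t=0,i=10
  [2] .#. => #  t=0,i=1
  [1] ..# => #  t=0,i=4
  [0] ... => #  t=0,i=3
  bits 01010111 = 87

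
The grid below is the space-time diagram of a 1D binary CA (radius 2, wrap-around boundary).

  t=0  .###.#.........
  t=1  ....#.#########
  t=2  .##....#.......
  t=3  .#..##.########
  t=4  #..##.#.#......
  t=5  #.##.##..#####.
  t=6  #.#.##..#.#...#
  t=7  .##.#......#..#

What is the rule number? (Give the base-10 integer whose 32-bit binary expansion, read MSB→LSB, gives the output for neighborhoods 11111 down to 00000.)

  #####|.  b31=0 t=1,i=8
  ####.|.  b30=0 t=1,i=13
  ###.#|.  b29=0 t=0,i=3
  ###..|.  b28=0 t=1,i=14
  ##.##|#  b27=1 t=3,i=6
  ##.#.|#  b26=1 t=0,i=4
  ##..#|.  b25=0 t=5,i=7
  ##...|.  b24=0 t=1,i=0
  #.###|.  b23=0 t=1,i=6
  #.##.|#  b22=1 t=5,i=2
  #.#.#|#  b21=1 t=4,i=6
  #.#..|.  b20=0 t=0,i=5
  #..##|#  b19=1 t=3,i=3
  #..#.|.  b18=0 t=6,i=7
  #...#|.  b17=0 t=6,i=12
  #....|#  b16=1 t=0,i=7
  .####|#  b15=1 t=1,i=7
  .###.|.  b14=0 t=0,i=2
  .##.#|.  b13=0 t=3,i=5
  .##..|.  b12=0 t=2,i=2
  .#.##|.  b11=0 t=1,i=5
  .#.#.|.  b10=0 t=4,i=7
  .#..#|.  b9=0 t=3,i=2
  .#...|#  b8=1 t=0,i=6
  ..###|.  b7=0 t=0,i=1
  ..##.|#  b6=1 t=2,i=1
  ..#.#|.  b5=0 t=1,i=4
  ..#..|#  b4=1 t=2,i=7
  ...##|.  b3=0 t=0,i=0
  ...#.|.  b2=0 t=1,i=3
  ....#|#  b1=1 t=0,i=14
  .....|#  b0=1 t=0,i=8
  bits 00001100011010011000000101010011 = 208240979

208240979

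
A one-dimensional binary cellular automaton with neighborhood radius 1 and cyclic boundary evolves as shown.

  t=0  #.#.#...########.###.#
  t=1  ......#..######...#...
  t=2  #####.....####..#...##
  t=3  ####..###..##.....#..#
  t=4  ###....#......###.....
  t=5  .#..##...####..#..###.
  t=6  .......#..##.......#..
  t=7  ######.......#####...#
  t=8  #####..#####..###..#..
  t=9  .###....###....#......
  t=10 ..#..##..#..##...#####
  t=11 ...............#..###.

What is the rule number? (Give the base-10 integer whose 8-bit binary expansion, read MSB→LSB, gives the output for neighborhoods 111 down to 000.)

  ###|#  b7=1 t=0,i=9
  ##.|.  b6=0 t=0,i=0
  #.#|.  b5=0 t=0,i=1
  #..|.  b4=0 t=0,i=5
  .##|.  b3=0 t=0,i=8
  .#.|.  b2=0 t=0,i=2
  ..#|.  b1=0 t=0,i=7
  ...|#  b0=1 t=0,i=6
  bits 10000001 = 129

129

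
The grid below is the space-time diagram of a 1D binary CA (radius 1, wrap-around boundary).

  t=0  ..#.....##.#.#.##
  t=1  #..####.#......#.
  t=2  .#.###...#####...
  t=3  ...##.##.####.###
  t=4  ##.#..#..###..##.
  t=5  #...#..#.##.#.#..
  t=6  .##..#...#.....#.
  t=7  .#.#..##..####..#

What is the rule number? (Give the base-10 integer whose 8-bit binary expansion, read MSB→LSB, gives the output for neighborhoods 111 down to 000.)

153

  [7] ### => #  t=1,i=4
  [6] ##. => .  t=0,i=9
  [5] #.# => .  t=0,i=10
  [4] #.. => #  t=0,i=0
  [3] .## => #  t=0,i=8
  [2] .#. => .  t=0,i=2
  [1] ..# => .  t=0,i=1
  [0] ... => #  t=0,i=4
  bits 10011001 = 153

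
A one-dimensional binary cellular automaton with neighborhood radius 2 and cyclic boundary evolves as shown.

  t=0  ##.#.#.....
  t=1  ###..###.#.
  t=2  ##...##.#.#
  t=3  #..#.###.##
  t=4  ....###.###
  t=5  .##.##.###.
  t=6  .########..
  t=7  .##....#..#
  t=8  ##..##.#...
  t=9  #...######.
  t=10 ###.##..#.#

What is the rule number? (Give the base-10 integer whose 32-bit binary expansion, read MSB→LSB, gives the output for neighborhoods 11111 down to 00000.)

  #####|.  b31=0 t=6,i=3
  ####.|#  b30=1 t=6,i=7
  ###.#|.  b29=0 t=1,i=7
  ###..|.  b28=0 t=1,i=2
  ##.##|#  b27=1 t=3,i=8
  ##.#.|#  b26=1 t=0,i=2
  ##..#|.  b25=0 t=1,i=3
  ##...|.  b24=0 t=2,i=2
  #.###|#  b23=1 t=1,i=0
  #.##.|#  b22=1 t=5,i=4
  #.#.#|.  b21=0 t=0,i=3
  #.#..|#  b20=1 t=0,i=5
  #..##|.  b19=0 t=1,i=4
  #..#.|.  b18=0 t=3,i=2
  #...#|#  b17=1 t=2,i=3
  #....|#  b16=1 t=0,i=7
  .####|#  b15=1 t=6,i=2
  .###.|#  b14=1 t=1,i=1
  .##.#|#  b13=1 t=0,i=1
  .##..|.  b12=0 t=7,i=2
  .#.##|#  b11=1 t=1,i=10
  .#.#.|.  b10=0 t=0,i=4
  .#..#|.  b9=0 t=7,i=8
  .#...|#  b8=1 t=0,i=6
  ..###|#  b7=1 t=1,i=5
  ..##.|#  b6=1 t=0,i=0
  ..#.#|.  b5=0 t=3,i=3
  ..#..|#  b4=1 t=7,i=7
  ...##|.  b3=0 t=0,i=10
  ...#.|.  b2=0 t=7,i=6
  ....#|#  b1=1 t=0,i=9
  .....|.  b0=0 t=0,i=8
  bits 01001100110100111110100111010010 = 1288956370

1288956370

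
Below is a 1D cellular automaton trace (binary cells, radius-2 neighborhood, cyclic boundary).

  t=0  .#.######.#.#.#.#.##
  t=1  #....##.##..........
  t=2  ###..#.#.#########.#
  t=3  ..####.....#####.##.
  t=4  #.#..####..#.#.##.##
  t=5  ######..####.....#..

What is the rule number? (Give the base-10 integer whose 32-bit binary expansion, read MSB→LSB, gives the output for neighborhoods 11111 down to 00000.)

3206484981

  #####|#  b31=1 t=0,i=5
  ####.|.  b30=0 t=0,i=7
  ###.#|#  b29=1 t=0,i=8
  ###..|#  b28=1 t=2,i=2
  ##.##|#  b27=1 t=1,i=7
  ##.#.|#  b26=1 t=0,i=0
  ##..#|#  b25=1 t=2,i=3
  ##...|#  b24=1 t=1,i=10
  #.###|.  b23=0 t=0,i=3
  #.##.|.  b22=0 t=0,i=18
  #.#.#|.  b21=0 t=0,i=1
  #.#..|#  b20=1 t=4,i=2
  #..##|#  b19=1 t=4,i=4
  #..#.|#  b18=1 t=2,i=4
  #...#|#  b17=1 t=3,i=0
  #....|#  b16=1 t=1,i=2
  .####|.  b15=0 t=0,i=4
  .###.|.  b14=0 t=4,i=19
  .##.#|.  b13=0 t=0,i=19
  .##..|#  b12=1 t=1,i=9
  .#.##|.  b11=0 t=0,i=2
  .#.#.|.  b10=0 t=0,i=11
  .#..#|#  b9=1 t=4,i=3
  .#...|#  b8=1 t=1,i=1
  ..###|#  b7=1 t=3,i=2
  ..##.|#  b6=1 t=1,i=5
  ..#.#|#  b5=1 t=2,i=5
  ..#..|#  b4=1 t=1,i=0
  ...##|.  b3=0 t=1,i=4
  ...#.|#  b2=1 t=1,i=19
  ....#|.  b1=0 t=1,i=3
  .....|#  b0=1 t=1,i=12
  bits 10111111000111110001001111110101 = 3206484981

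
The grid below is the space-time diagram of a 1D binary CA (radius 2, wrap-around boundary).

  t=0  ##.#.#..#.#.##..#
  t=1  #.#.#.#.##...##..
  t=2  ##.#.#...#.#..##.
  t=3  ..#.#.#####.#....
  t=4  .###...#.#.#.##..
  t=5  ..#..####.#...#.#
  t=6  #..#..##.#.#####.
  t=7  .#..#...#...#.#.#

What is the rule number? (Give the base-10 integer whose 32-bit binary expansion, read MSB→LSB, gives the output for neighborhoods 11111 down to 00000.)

1174656804

  [31] ##### => .  t=3,i=8
  [30] ####. => #  t=3,i=9
  [29] ###.# => .  t=0,i=1
  [28] ###.. => .  t=4,i=3
  [27] ##.## => .  t=2,i=16
  [26] ##.#. => #  t=0,i=2
  [25] ##..# => #  t=0,i=14
  [24] ##... => .  t=1,i=10
  [23] #.### => .  t=3,i=6
  [22] #.##. => .  t=0,i=12
  [21] #.#.# => .  t=0,i=3
  [20] #.#.. => .  t=0,i=5
  [19] #..## => .  t=0,i=15
  [18] #..#. => .  t=0,i=7
  [17] #...# => #  t=1,i=11
  [16] #.... => #  t=3,i=14
  [15] .#### => #  t=3,i=7
  [14] .###. => #  t=0,i=0
  [13] .##.# => .  t=2,i=1
  [12] .##.. => #  t=0,i=13
  [11] .#.## => .  t=0,i=11
  [10] .#.#. => #  t=0,i=4
  [9] .#..# => #  t=0,i=6
  [8] .#... => #  t=2,i=6
  [7] ..### => .  t=0,i=16
  [6] ..##. => .  t=1,i=13
  [5] ..#.# => #  t=0,i=8
  [4] ..#.. => .  t=5,i=2
  [3] ...## => .  t=1,i=12
  [2] ...#. => #  t=2,i=8
  [1] ....# => .  t=3,i=0
  [0] ..... => .  t=3,i=15
  bits 01000110000000111101011100100100 = 1174656804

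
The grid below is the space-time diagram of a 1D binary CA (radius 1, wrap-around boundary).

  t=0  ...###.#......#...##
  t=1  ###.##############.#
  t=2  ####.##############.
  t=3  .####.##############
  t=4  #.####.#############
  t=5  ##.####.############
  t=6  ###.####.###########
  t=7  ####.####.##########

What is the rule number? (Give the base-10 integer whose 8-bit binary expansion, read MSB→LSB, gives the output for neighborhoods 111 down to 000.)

  nb ###: next=#  (t=0,i=4, bit7=1)
  nb ##.: next=#  (t=0,i=5, bit6=1)
  nb #.#: next=#  (t=0,i=6, bit5=1)
  nb #..: next=#  (t=0,i=0, bit4=1)
  nb .##: next=.  (t=0,i=3, bit3=0)
  nb .#.: next=#  (t=0,i=7, bit2=1)
  nb ..#: next=#  (t=0,i=2, bit1=1)
  nb ...: next=#  (t=0,i=1, bit0=1)
  bits 11110111 = 247

247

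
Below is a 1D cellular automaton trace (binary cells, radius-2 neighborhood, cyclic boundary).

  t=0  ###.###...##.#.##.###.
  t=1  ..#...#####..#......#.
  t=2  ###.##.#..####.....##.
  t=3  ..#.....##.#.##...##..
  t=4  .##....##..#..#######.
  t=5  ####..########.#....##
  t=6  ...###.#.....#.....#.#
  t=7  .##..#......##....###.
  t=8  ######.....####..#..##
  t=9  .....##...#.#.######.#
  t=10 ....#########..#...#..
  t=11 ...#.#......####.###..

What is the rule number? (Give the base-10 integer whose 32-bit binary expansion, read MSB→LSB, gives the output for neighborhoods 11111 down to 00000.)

  nb #####: next=.  (t=1,i=8, bit31=0)
  nb ####.: next=.  (t=1,i=9, bit30=0)
  nb ###.#: next=#  (t=0,i=2, bit29=1)
  nb ###..: next=#  (t=0,i=6, bit28=1)
  nb ##.##: next=.  (t=0,i=3, bit27=0)
  nb ##.#.: next=.  (t=0,i=12, bit26=0)
  nb ##..#: next=#  (t=1,i=11, bit25=1)
  nb ##...: next=#  (t=0,i=7, bit24=1)
  nb #.###: next=.  (t=0,i=0, bit23=0)
  nb #.##.: next=.  (t=0,i=15, bit22=0)
  nb #.#.#: next=#  (t=0,i=13, bit21=1)
  nb #.#..: next=.  (t=2,i=7, bit20=0)
  nb #..##: next=#  (t=2,i=9, bit19=1)
  nb #..#.: next=#  (t=1,i=12, bit18=1)
  nb #...#: next=#  (t=0,i=8, bit17=1)
  nb #....: next=.  (t=1,i=15, bit16=0)
  nb .####: next=#  (t=1,i=7, bit15=1)
  nb .###.: next=.  (t=0,i=1, bit14=0)
  nb .##.#: next=.  (t=0,i=11, bit13=0)
  nb .##..: next=#  (t=3,i=14, bit12=1)
  nb .#.##: next=.  (t=0,i=14, bit11=0)
  nb .#.#.: next=#  (t=6,i=20, bit10=1)
  nb .#..#: next=#  (t=2,i=8, bit9=1)
  nb .#...: next=.  (t=1,i=3, bit8=0)
  nb ..###: next=.  (t=1,i=6, bit7=0)
  nb ..##.: next=#  (t=0,i=10, bit6=1)
  nb ..#.#: next=#  (t=6,i=19, bit5=1)
  nb ..#..: next=#  (t=1,i=2, bit4=1)
  nb ...##: next=#  (t=0,i=9, bit3=1)
  nb ...#.: next=#  (t=1,i=1, bit2=1)
  nb ....#: next=.  (t=1,i=18, bit1=0)
  nb .....: next=.  (t=1,i=16, bit0=0)
  bits 00110011001011101001011001111100 = 858691196

858691196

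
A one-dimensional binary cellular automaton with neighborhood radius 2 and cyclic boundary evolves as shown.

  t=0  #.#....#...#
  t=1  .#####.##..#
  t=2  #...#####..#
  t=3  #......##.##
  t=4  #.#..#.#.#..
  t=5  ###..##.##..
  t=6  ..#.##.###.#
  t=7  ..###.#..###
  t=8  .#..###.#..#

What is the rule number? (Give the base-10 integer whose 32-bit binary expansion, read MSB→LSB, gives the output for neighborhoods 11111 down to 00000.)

  nb #####: next=.  (t=1,i=3, bit31=0)
  nb ####.: next=#  (t=1,i=4, bit30=1)
  nb ###.#: next=#  (t=1,i=5, bit29=1)
  nb ###..: next=#  (t=2,i=8, bit28=1)
  nb ##.##: next=#  (t=1,i=6, bit27=1)
  nb ##.#.: next=#  (t=0,i=1, bit26=1)
  nb ##..#: next=.  (t=1,i=9, bit25=0)
  nb ##...: next=.  (t=2,i=1, bit24=0)
  nb #.###: next=.  (t=1,i=1, bit23=0)
  nb #.##.: next=#  (t=1,i=7, bit22=1)
  nb #.#.#: next=.  (t=4,i=7, bit21=0)
  nb #.#..: next=#  (t=0,i=2, bit20=1)
  nb #..##: next=#  (t=2,i=10, bit19=1)
  nb #..#.: next=.  (t=1,i=10, bit18=0)
  nb #...#: next=.  (t=0,i=9, bit17=0)
  nb #....: next=#  (t=0,i=4, bit16=1)
  nb .####: next=.  (t=1,i=2, bit15=0)
  nb .###.: next=.  (t=3,i=11, bit14=0)
  nb .##.#: next=.  (t=0,i=0, bit13=0)
  nb .##..: next=#  (t=1,i=8, bit12=1)
  nb .#.##: next=#  (t=1,i=0, bit11=1)
  nb .#.#.: next=#  (t=4,i=1, bit10=1)
  nb .#..#: next=.  (t=4,i=3, bit9=0)
  nb .#...: next=#  (t=0,i=3, bit8=1)
  nb ..###: next=.  (t=2,i=4, bit7=0)
  nb ..##.: next=#  (t=0,i=11, bit6=1)
  nb ..#.#: next=#  (t=1,i=11, bit5=1)
  nb ..#..: next=#  (t=0,i=7, bit4=1)
  nb ...##: next=.  (t=0,i=10, bit3=0)
  nb ...#.: next=.  (t=0,i=6, bit2=0)
  nb ....#: next=#  (t=0,i=5, bit1=1)
  nb .....: next=.  (t=3,i=3, bit0=0)
  bits 01111100010110010001110101110010 = 2086215026

2086215026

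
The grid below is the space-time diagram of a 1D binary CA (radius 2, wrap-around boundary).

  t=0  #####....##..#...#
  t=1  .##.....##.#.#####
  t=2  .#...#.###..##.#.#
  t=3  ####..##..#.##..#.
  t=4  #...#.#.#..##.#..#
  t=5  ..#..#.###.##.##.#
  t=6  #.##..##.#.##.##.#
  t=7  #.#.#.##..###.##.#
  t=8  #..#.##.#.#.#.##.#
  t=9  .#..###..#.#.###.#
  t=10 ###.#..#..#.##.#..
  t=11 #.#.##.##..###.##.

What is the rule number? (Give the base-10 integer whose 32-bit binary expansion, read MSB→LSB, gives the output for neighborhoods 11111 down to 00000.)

2731683801

  ##### -> #   bit 31 = 1  t=0,i=1
  ####. -> .   bit 30 = 0  t=0,i=3
  ###.# -> #   bit 29 = 1  t=1,i=17
  ###.. -> .   bit 28 = 0  t=0,i=4
  ##.## -> .   bit 27 = 0  t=1,i=0
  ##.#. -> .   bit 26 = 0  t=1,i=10
  ##..# -> #   bit 25 = 1  t=0,i=11
  ##... -> .   bit 24 = 0  t=0,i=5
  #.### -> #   bit 23 = 1  t=1,i=13
  #.##. -> #   bit 22 = 1  t=1,i=1
  #.#.# -> .   bit 21 = 0  t=1,i=11
  #.#.. -> #   bit 20 = 1  t=2,i=1
  #..## -> .   bit 19 = 0  t=2,i=11
  #..#. -> .   bit 18 = 0  t=0,i=12
  #...# -> #   bit 17 = 1  t=0,i=15
  #.... -> .   bit 16 = 0  t=0,i=6
  .#### -> .   bit 15 = 0  t=0,i=0
  .###. -> .   bit 14 = 0  t=2,i=8
  .##.# -> #   bit 13 = 1  t=1,i=9
  .##.. -> .   bit 12 = 0  t=0,i=10
  .#.## -> #   bit 11 = 1  t=1,i=12
  .#.#. -> #   bit 10 = 1  t=2,i=0
  .#..# -> #   bit 9 = 1  t=4,i=9
  .#... -> #   bit 8 = 1  t=0,i=14
  ..### -> #   bit 7 = 1  t=0,i=17
  ..##. -> #   bit 6 = 1  t=0,i=9
  ..#.# -> .   bit 5 = 0  t=2,i=5
  ..#.. -> #   bit 4 = 1  t=0,i=13
  ...## -> #   bit 3 = 1  t=0,i=8
  ...#. -> .   bit 2 = 0  t=2,i=4
  ....# -> .   bit 1 = 0  t=0,i=7
  ..... -> #   bit 0 = 1  t=1,i=5
  bits 10100010110100100010111111011001 = 2731683801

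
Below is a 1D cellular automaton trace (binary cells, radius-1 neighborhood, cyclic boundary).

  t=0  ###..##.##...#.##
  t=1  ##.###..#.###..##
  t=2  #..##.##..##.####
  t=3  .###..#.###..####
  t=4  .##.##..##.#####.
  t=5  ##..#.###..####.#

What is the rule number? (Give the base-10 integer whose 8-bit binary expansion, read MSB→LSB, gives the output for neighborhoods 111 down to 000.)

155

  [7] ### => #  t=0,i=0
  [6] ##. => .  t=0,i=2
  [5] #.# => .  t=0,i=7
  [4] #.. => #  t=0,i=3
  [3] .## => #  t=0,i=5
  [2] .#. => .  t=0,i=13
  [1] ..# => #  t=0,i=4
  [0] ... => #  t=0,i=11
  bits 10011011 = 155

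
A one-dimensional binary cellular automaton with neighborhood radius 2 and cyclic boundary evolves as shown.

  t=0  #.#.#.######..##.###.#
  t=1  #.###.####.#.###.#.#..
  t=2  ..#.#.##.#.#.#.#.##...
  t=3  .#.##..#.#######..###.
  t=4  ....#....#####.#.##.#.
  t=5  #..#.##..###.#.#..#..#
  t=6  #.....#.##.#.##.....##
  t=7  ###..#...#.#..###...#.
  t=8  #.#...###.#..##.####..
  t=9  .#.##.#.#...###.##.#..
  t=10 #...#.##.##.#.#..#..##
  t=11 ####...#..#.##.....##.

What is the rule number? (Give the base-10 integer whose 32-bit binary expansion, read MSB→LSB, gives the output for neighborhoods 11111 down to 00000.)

  nb #####: next=#  (t=0,i=8, bit31=1)
  nb ####.: next=.  (t=0,i=10, bit30=0)
  nb ###.#: next=#  (t=0,i=19, bit29=1)
  nb ###..: next=#  (t=0,i=11, bit28=1)
  nb ##.##: next=.  (t=0,i=16, bit27=0)
  nb ##.#.: next=.  (t=0,i=1, bit26=0)
  nb ##..#: next=.  (t=0,i=12, bit25=0)
  nb ##...: next=#  (t=2,i=19, bit24=1)
  nb #.###: next=#  (t=0,i=6, bit23=1)
  nb #.##.: next=.  (t=0,i=21, bit22=0)
  nb #.#.#: next=#  (t=0,i=2, bit21=1)
  nb #.#..: next=.  (t=1,i=19, bit20=0)
  nb #..##: next=#  (t=0,i=13, bit19=1)
  nb #..#.: next=.  (t=1,i=21, bit18=0)
  nb #...#: next=#  (t=7,i=7, bit17=1)
  nb #....: next=#  (t=2,i=20, bit16=1)
  nb .####: next=#  (t=0,i=7, bit15=1)
  nb .###.: next=.  (t=0,i=18, bit14=0)
  nb .##.#: next=#  (t=0,i=0, bit13=1)
  nb .##..: next=#  (t=2,i=18, bit12=1)
  nb .#.##: next=.  (t=0,i=5, bit11=0)
  nb .#.#.: next=#  (t=0,i=3, bit10=1)
  nb .#..#: next=.  (t=1,i=20, bit9=0)
  nb .#...: next=#  (t=4,i=5, bit8=1)
  nb ..###: next=#  (t=3,i=18, bit7=1)
  nb ..##.: next=#  (t=0,i=14, bit6=1)
  nb ..#.#: next=.  (t=1,i=0, bit5=0)
  nb ..#..: next=.  (t=4,i=4, bit4=0)
  nb ...##: next=.  (t=4,i=8, bit3=0)
  nb ...#.: next=#  (t=2,i=1, bit2=1)
  nb ....#: next=.  (t=2,i=0, bit1=0)
  nb .....: next=.  (t=2,i=21, bit0=0)
  bits 10110001101010111011010111000100 = 2980820420

2980820420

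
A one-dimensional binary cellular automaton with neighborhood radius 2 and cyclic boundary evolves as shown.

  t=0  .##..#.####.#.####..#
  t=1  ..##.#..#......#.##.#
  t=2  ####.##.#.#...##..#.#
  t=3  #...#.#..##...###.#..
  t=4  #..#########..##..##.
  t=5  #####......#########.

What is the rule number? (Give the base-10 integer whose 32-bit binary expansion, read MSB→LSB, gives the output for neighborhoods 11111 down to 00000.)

  [31] ##### => .  t=2,i=1
  [30] ####. => .  t=0,i=9
  [29] ###.# => .  t=0,i=10
  [28] ###.. => #  t=0,i=17
  [27] ##.## => #  t=2,i=4
  [26] ##.#. => .  t=0,i=11
  [25] ##..# => #  t=0,i=3
  [24] ##... => #  t=3,i=11
  [23] #.### => .  t=0,i=7
  [22] #.##. => .  t=0,i=1
  [21] #.#.# => .  t=0,i=12
  [20] #.#.. => #  t=1,i=5
  [19] #..## => #  t=1,i=1
  [18] #..#. => .  t=0,i=4
  [17] #...# => .  t=2,i=12
  [16] #.... => #  t=1,i=10
  [15] .#### => #  t=0,i=8
  [14] .###. => #  t=3,i=15
  [13] .##.# => #  t=1,i=3
  [12] .##.. => #  t=0,i=2
  [11] .#.## => .  t=0,i=0
  [10] .#.#. => #  t=2,i=9
  [9] .#..# => #  t=1,i=0
  [8] .#... => .  t=1,i=9
  [7] ..### => #  t=3,i=14
  [6] ..##. => #  t=1,i=2
  [5] ..#.# => #  t=0,i=5
  [4] ..#.. => #  t=1,i=8
  [3] ...## => .  t=2,i=13
  [2] ...#. => #  t=1,i=14
  [1] ....# => .  t=1,i=13
  [0] ..... => .  t=1,i=11
  bits 00011011000110011111011011110100 = 454686452

454686452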